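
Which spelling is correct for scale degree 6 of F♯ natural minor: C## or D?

Each scale degree takes a distinct letter name. Degree 6 of a scale on F must use the letter D.
D and C## are enharmonically the same pitch, but only D uses the letter D, so it is the correct spelling here.

D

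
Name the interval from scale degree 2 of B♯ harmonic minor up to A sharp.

Scale degree 2 of B# harmonic minor is C##.
C## up to A#: letters C→A make it a sixth; 8 semitones makes it minor.

minor sixth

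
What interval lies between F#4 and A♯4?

The letter names run F→A, a span of 2 letter steps, so the interval is some kind of third.
F# to A# is 4 semitones. A major third is 4, so 4 makes it major.

major third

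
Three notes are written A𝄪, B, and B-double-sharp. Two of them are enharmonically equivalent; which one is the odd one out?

In 12-tone equal temperament, enharmonic equivalents share a pitch class. A## is pitch class 11; B is pitch class 11; B## is pitch class 1.
A## and B share pitch class 11, while B## is pitch class 1.

B##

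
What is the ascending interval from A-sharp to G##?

major seventh

Counting letters A–B–C–D–E–F–G gives a seventh.
A#→G## = 11 semitones, exactly the major seventh.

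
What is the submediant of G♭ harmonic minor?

Ebb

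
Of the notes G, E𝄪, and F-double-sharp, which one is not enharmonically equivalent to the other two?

In 12-tone equal temperament, enharmonic equivalents share a pitch class. G is pitch class 7; E## is pitch class 6; F## is pitch class 7.
G and F## share pitch class 7, while E## is pitch class 6.

E##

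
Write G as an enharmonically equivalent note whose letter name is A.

Abb

G is pitch class 7. The letter A alone is pitch class 9.
To reach pitch class 7 from A requires an offset of -2 semitones, i.e. double flat: Abb.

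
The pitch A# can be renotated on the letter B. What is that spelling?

A# is pitch class 10. The letter B alone is pitch class 11.
To reach pitch class 10 from B requires an offset of -1 semitone, i.e. flat: Bb.

Bb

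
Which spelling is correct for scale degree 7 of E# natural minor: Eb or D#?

D#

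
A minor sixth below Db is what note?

F

A sixth below D lands on the letter F.
A minor sixth spans 8 semitones, so Db moves to pitch class 5. On the letter F that is F.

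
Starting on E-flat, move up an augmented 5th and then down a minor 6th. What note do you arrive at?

D#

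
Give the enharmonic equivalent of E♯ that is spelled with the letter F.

F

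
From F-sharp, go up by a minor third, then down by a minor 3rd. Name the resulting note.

A minor third up from F# is A (letter A, 3 semitones up).
A minor third down from A is F# (letter F, 3 semitones down).

F#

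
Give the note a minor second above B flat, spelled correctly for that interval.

A second above B lands on the letter C.
A minor second spans 1 semitone, so Bb moves to pitch class 11. On the letter C that is Cb.

Cb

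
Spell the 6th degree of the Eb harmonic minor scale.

The Eb harmonic minor scale runs Eb F Gb Ab Bb Cb D.
Degree 6 is Cb.

Cb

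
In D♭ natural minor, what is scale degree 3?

The Db natural minor scale runs Db Eb Fb Gb Ab Bbb Cb.
Degree 3 is Fb.

Fb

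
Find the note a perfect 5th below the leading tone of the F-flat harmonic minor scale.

The leading tone of Fb harmonic minor is Eb.
A perfect fifth (7 semitones) below Eb lands on the letter A, giving Ab.

Ab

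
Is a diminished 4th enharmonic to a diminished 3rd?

No

A diminished fourth spans 4 semitones; a diminished third spans 2.
The spans differ, so they are not enharmonic equivalents.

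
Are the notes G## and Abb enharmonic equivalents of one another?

No

Two spellings are enharmonically equivalent only if they share a pitch class.
Here G## → 9, Abb → 7; 7 ≠ 9, so they are not.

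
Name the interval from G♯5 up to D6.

diminished fifth

The letter names run G→D, a span of 4 letter steps, so the interval is some kind of fifth.
G# to D is 6 semitones. A perfect fifth is 7, so 6 makes it diminished.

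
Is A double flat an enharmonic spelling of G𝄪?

Two spellings are enharmonically equivalent only if they share a pitch class.
Here Abb → 7, G## → 9; 7 ≠ 9, so they are not.

No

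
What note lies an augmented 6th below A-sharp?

C

A sixth below A lands on the letter C.
An augmented sixth spans 10 semitones, so A# moves to pitch class 0. On the letter C that is C.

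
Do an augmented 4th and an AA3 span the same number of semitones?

An augmented fourth spans 6 semitones; a doubly augmented third spans 6.
They are enharmonically equivalent.

Yes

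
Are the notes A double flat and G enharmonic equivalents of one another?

Abb = pitch class 7 and G = pitch class 7 — the same pitch class, so they are enharmonic equivalents.

Yes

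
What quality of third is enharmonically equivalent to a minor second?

doubly diminished

A minor second spans 1 semitone.
A third spanning 1 semitone is doubly diminished (the major third is 4).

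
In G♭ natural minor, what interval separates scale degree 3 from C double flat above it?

minor second

Scale degree 3 of Gb natural minor is Bbb.
Bbb up to Cbb: letters B→C make it a second; 1 semitone makes it minor.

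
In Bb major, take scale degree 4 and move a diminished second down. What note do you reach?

D#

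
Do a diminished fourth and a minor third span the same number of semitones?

No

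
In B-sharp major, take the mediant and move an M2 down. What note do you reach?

C##

The mediant of B# major is D##.
A major second (2 semitones) below D## lands on the letter C, giving C##.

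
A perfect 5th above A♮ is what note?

E

A fifth above A lands on the letter E.
A perfect fifth spans 7 semitones, so A moves to pitch class 4. On the letter E that is E.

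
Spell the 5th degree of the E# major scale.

B#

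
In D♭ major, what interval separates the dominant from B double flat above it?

minor second

The dominant of Db major is Ab.
Ab up to Bbb: letters A→B make it a second; 1 semitone makes it minor.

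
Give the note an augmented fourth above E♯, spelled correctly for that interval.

E up a perfect fourth is A, so the target letter is A.
From E#, an augmented fourth is 6 semitones up: A##.

A##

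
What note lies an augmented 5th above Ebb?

E up a perfect fifth is B, so the target letter is B.
From Ebb, an augmented fifth is 8 semitones up: Bb.

Bb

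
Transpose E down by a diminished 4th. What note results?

E down a perfect fourth is B, so the target letter is B.
From E, a diminished fourth is 4 semitones down: B#.

B#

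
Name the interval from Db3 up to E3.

The letter names run D→E, a span of 1 letter step, so the interval is some kind of second.
Db to E is 3 semitones. A major second is 2, so 3 makes it augmented.

augmented second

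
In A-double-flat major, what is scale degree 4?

Degree 4 takes the letter 3 steps above A, which is D.
In major, degree 4 sits 5 semitones above the tonic. Abb + 5 semitones is pitch class 0, spelled on D as Dbb.

Dbb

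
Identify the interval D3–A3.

The letter names run D→A, a span of 4 letter steps, so the interval is some kind of fifth.
D to A is 7 semitones. A perfect fifth is 7, so 7 makes it perfect.

perfect fifth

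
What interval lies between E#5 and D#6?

The letter names run E→D, a span of 6 letter steps, so the interval is some kind of seventh.
E# to D# is 10 semitones. A major seventh is 11, so 10 makes it minor.

minor seventh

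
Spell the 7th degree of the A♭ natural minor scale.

Gb

The Ab natural minor scale runs Ab Bb Cb Db Eb Fb Gb.
Degree 7 is Gb.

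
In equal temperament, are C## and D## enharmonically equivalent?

Two spellings are enharmonically equivalent only if they share a pitch class.
Here C## → 2, D## → 4; 2 ≠ 4, so they are not.

No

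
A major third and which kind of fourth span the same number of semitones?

diminished

A major third spans 4 semitones.
A fourth spanning 4 semitones is diminished (the perfect fourth is 5).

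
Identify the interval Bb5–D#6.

Counting letters B–C–D gives a third.
Bb→D# = 5 semitones, 1 wider than the major third (4), so augmented.

augmented third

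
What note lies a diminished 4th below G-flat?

D

G down a perfect fourth is D, so the target letter is D.
From Gb, a diminished fourth is 4 semitones down: D.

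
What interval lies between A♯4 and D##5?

augmented fourth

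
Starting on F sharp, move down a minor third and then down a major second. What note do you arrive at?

C#

A minor third down from F# is D# (letter D, 3 semitones down).
A major second down from D# is C# (letter C, 2 semitones down).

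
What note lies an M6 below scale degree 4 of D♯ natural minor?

B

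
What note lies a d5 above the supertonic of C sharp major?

The supertonic of C# major is D#.
A diminished fifth (6 semitones) above D# lands on the letter A, giving A.

A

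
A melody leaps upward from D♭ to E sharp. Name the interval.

doubly augmented second

The letter names run D→E, a span of 1 letter step, so the interval is some kind of second.
Db to E# is 4 semitones. A major second is 2, so 4 makes it doubly augmented.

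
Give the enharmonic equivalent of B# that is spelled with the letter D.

Plain D sits 2 semitones above B#, so on the letter D the same pitch needs a double flat: Dbb.

Dbb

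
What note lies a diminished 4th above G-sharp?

C

G up a perfect fourth is C, so the target letter is C.
From G#, a diminished fourth is 4 semitones up: C.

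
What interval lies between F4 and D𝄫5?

diminished sixth

Counting letters F–G–A–B–C–D gives a sixth.
F→Dbb = 7 semitones, 2 narrower than the major sixth (9), so diminished.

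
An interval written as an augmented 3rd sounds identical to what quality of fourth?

perfect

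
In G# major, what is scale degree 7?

Degree 7 takes the letter 6 steps above G, which is F.
In major, degree 7 sits 11 semitones above the tonic. G# + 11 semitones is pitch class 7, spelled on F as F##.

F##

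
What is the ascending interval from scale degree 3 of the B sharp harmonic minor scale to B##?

Scale degree 3 of B# harmonic minor is D#.
D# up to B##: letters D→B make it a sixth; 10 semitones makes it augmented.

augmented sixth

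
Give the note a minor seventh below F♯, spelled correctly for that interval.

G#

A seventh below F lands on the letter G.
A minor seventh spans 10 semitones, so F# moves to pitch class 8. On the letter G that is G#.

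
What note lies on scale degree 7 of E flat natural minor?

Db

The Eb natural minor scale runs Eb F Gb Ab Bb Cb Db.
Degree 7 is Db.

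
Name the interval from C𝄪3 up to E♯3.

minor third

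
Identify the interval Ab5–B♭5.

major second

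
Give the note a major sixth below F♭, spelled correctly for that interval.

Abb

A sixth below F lands on the letter A.
A major sixth spans 9 semitones, so Fb moves to pitch class 7. On the letter A that is Abb.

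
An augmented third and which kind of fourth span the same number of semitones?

perfect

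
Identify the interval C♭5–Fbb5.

Counting letters C–D–E–F gives a fourth.
Cb→Fbb = 4 semitones, 1 narrower than the perfect fourth (5), so diminished.

diminished fourth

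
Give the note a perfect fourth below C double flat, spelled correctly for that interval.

Gbb

C down a perfect fourth is G, so the target letter is G.
From Cbb, a perfect fourth is 5 semitones down: Gbb.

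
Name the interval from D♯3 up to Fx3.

major third

Counting letters D–E–F gives a third.
D#→F## = 4 semitones, exactly the major third.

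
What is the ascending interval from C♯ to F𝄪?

The letter names run C→F, a span of 3 letter steps, so the interval is some kind of fourth.
C# to F## is 6 semitones. A perfect fourth is 5, so 6 makes it augmented.

augmented fourth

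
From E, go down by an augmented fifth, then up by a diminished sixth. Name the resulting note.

An augmented fifth down from E is Ab (letter A, 8 semitones down).
A diminished sixth up from Ab is Fbb (letter F, 7 semitones up).

Fbb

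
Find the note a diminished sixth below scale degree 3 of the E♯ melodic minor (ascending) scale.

B##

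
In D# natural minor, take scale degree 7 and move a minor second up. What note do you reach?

Scale degree 7 of D# natural minor is C#.
A minor second (1 semitone) above C# lands on the letter D, giving D.

D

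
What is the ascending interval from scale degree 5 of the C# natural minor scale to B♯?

major third

Scale degree 5 of C# natural minor is G#.
G# up to B#: letters G→B make it a third; 4 semitones makes it major.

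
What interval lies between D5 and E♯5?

Counting letters D–E gives a second.
D→E# = 3 semitones, 1 wider than the major second (2), so augmented.

augmented second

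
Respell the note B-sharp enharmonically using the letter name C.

C

B# is pitch class 0. The letter C alone is pitch class 0.
Pitch class 0 on C needs no accidental: C.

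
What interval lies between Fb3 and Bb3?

The letter names run F→B, a span of 3 letter steps, so the interval is some kind of fourth.
Fb to Bb is 6 semitones. A perfect fourth is 5, so 6 makes it augmented.

augmented fourth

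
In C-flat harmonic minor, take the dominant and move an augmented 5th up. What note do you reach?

The dominant of Cb harmonic minor is Gb.
An augmented fifth (8 semitones) above Gb lands on the letter D, giving D.

D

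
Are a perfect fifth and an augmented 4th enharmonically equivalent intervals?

No

A perfect fifth spans 7 semitones; an augmented fourth spans 6.
The spans differ, so they are not enharmonic equivalents.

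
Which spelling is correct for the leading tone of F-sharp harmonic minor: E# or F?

Each scale degree takes a distinct letter name. Degree 7 of a scale on F must use the letter E.
E# and F are enharmonically the same pitch, but only E# uses the letter E, so it is the correct spelling here.

E#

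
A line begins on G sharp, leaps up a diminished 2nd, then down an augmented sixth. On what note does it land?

A diminished second up from G# is Ab (letter A, 0 semitones up).
An augmented sixth down from Ab is Cbb (letter C, 10 semitones down).

Cbb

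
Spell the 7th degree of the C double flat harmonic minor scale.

Degree 7 takes the letter 6 steps above C, which is B.
In harmonic minor, degree 7 sits 11 semitones above the tonic. Cbb + 11 semitones is pitch class 9, spelled on B as Bbb.

Bbb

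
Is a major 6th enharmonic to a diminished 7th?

Yes

A major sixth spans 9 semitones; a diminished seventh spans 9.
They are enharmonically equivalent.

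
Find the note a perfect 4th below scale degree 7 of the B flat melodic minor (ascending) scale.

E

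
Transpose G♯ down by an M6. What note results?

A sixth below G lands on the letter B.
A major sixth spans 9 semitones, so G# moves to pitch class 11. On the letter B that is B.

B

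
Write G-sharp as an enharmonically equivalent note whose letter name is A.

Plain A sits 1 semitone above G#, so on the letter A the same pitch needs a flat: Ab.

Ab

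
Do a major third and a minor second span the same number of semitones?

A major third spans 4 semitones; a minor second spans 1.
The spans differ, so they are not enharmonic equivalents.

No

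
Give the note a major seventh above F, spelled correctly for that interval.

E

A seventh above F lands on the letter E.
A major seventh spans 11 semitones, so F moves to pitch class 4. On the letter E that is E.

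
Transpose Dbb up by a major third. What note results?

D up a major third is F#, so the target letter is F.
From Dbb, a major third is 4 semitones up: Fb.

Fb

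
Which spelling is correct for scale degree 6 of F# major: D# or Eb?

D#

Each scale degree takes a distinct letter name. Degree 6 of a scale on F must use the letter D.
D# and Eb are enharmonically the same pitch, but only D# uses the letter D, so it is the correct spelling here.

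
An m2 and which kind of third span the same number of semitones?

A minor second spans 1 semitone.
A third spanning 1 semitone is doubly diminished (the major third is 4).

doubly diminished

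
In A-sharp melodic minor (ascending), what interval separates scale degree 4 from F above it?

diminished third

Scale degree 4 of A# melodic minor (ascending) is D#.
D# up to F: letters D→F make it a third; 2 semitones makes it diminished.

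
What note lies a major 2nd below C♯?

C down a major second is Bb, so the target letter is B.
From C#, a major second is 2 semitones down: B.

B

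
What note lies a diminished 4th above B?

A fourth above B lands on the letter E.
A diminished fourth spans 4 semitones, so B moves to pitch class 3. On the letter E that is Eb.

Eb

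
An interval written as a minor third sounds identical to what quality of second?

augmented

A minor third spans 3 semitones.
A second spanning 3 semitones is augmented (the major second is 2).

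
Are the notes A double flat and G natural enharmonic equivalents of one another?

Yes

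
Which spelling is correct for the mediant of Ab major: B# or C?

C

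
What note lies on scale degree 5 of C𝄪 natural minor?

G##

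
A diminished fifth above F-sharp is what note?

F up a perfect fifth is C, so the target letter is C.
From F#, a diminished fifth is 6 semitones up: C.

C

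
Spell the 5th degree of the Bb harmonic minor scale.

Degree 5 takes the letter 4 steps above B, which is F.
In harmonic minor, degree 5 sits 7 semitones above the tonic. Bb + 7 semitones is pitch class 5, spelled on F as F.

F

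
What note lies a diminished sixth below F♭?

A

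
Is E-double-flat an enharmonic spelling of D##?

No

Ebb is pitch class 2; D## is pitch class 4.
The pitch classes differ (2 vs. 4), so they are not enharmonic equivalents.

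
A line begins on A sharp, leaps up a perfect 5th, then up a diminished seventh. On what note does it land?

D

A perfect fifth up from A# is E# (letter E, 7 semitones up).
A diminished seventh up from E# is D (letter D, 9 semitones up).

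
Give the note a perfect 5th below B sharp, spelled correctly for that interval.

E#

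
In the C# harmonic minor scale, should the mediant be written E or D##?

E

Each scale degree takes a distinct letter name. Degree 3 of a scale on C must use the letter E.
E and D## are enharmonically the same pitch, but only E uses the letter E, so it is the correct spelling here.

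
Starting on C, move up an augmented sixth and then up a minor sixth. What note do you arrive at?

F#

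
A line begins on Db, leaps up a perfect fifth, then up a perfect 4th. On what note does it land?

Db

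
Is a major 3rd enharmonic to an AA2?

A major third spans 4 semitones; a doubly augmented second spans 4.
They are enharmonically equivalent.

Yes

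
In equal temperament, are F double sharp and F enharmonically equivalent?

No

Two spellings are enharmonically equivalent only if they share a pitch class.
Here F## → 7, F → 5; 5 ≠ 7, so they are not.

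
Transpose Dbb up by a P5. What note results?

Abb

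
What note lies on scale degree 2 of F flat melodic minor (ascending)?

The Fb melodic minor (ascending) scale runs Fb Gb Abb Bbb Cb Db Eb.
Degree 2 is Gb.

Gb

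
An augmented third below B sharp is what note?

G

A third below B lands on the letter G.
An augmented third spans 5 semitones, so B# moves to pitch class 7. On the letter G that is G.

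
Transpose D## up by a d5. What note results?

D up a perfect fifth is A, so the target letter is A.
From D##, a diminished fifth is 6 semitones up: A#.

A#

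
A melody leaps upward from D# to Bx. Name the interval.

augmented sixth

The letter names run D→B, a span of 5 letter steps, so the interval is some kind of sixth.
D# to B## is 10 semitones. A major sixth is 9, so 10 makes it augmented.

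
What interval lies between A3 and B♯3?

augmented second

The letter names run A→B, a span of 1 letter step, so the interval is some kind of second.
A to B# is 3 semitones. A major second is 2, so 3 makes it augmented.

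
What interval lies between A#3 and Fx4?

Counting letters A–B–C–D–E–F gives a sixth.
A#→F## = 9 semitones, exactly the major sixth.

major sixth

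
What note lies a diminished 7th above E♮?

A seventh above E lands on the letter D.
A diminished seventh spans 9 semitones, so E moves to pitch class 1. On the letter D that is Db.

Db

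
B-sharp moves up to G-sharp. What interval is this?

Counting letters B–C–D–E–F–G gives a sixth.
B#→G# = 8 semitones, 1 narrower than the major sixth (9), so minor.

minor sixth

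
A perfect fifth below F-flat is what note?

F down a perfect fifth is Bb, so the target letter is B.
From Fb, a perfect fifth is 7 semitones down: Bbb.

Bbb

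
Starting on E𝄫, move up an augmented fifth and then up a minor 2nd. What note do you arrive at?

Cb

An augmented fifth up from Ebb is Bb (letter B, 8 semitones up).
A minor second up from Bb is Cb (letter C, 1 semitone up).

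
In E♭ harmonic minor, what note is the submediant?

Cb

Degree 6 takes the letter 5 steps above E, which is C.
In harmonic minor, degree 6 sits 8 semitones above the tonic. Eb + 8 semitones is pitch class 11, spelled on C as Cb.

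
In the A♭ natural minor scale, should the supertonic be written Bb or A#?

Each scale degree takes a distinct letter name. Degree 2 of a scale on A must use the letter B.
Bb and A# are enharmonically the same pitch, but only Bb uses the letter B, so it is the correct spelling here.

Bb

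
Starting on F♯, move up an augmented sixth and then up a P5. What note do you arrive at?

A##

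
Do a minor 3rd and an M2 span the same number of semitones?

A minor third spans 3 semitones; a major second spans 2.
The spans differ, so they are not enharmonic equivalents.

No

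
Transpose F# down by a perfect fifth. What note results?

B

F down a perfect fifth is Bb, so the target letter is B.
From F#, a perfect fifth is 7 semitones down: B.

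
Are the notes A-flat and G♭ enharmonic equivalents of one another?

No

Two spellings are enharmonically equivalent only if they share a pitch class.
Here Ab → 8, Gb → 6; 6 ≠ 8, so they are not.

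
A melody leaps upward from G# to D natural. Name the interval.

The letter names run G→D, a span of 4 letter steps, so the interval is some kind of fifth.
G# to D is 6 semitones. A perfect fifth is 7, so 6 makes it diminished.

diminished fifth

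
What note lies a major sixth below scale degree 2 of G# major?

C#

Scale degree 2 of G# major is A#.
A major sixth (9 semitones) below A# lands on the letter C, giving C#.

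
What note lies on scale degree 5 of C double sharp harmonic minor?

G##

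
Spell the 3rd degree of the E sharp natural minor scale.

The E# natural minor scale runs E# F## G# A# B# C# D#.
Degree 3 is G#.

G#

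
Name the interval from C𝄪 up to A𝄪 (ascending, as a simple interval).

major sixth

Counting letters C–D–E–F–G–A gives a sixth.
C##→A## = 9 semitones, exactly the major sixth.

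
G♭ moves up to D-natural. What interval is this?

augmented fifth

The letter names run G→D, a span of 4 letter steps, so the interval is some kind of fifth.
Gb to D is 8 semitones. A perfect fifth is 7, so 8 makes it augmented.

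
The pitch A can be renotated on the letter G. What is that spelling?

G##

A is pitch class 9. The letter G alone is pitch class 7.
To reach pitch class 9 from G requires an offset of +2 semitones, i.e. double sharp: G##.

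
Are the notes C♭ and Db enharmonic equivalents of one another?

Two spellings are enharmonically equivalent only if they share a pitch class.
Here Cb → 11, Db → 1; 1 ≠ 11, so they are not.

No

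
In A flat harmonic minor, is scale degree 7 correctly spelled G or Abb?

G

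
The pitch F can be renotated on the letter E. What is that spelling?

E#

F is pitch class 5. The letter E alone is pitch class 4.
To reach pitch class 5 from E requires an offset of +1 semitone, i.e. sharp: E#.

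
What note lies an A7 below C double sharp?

A seventh below C lands on the letter D.
An augmented seventh spans 12 semitones, so C## moves to pitch class 2. On the letter D that is D.

D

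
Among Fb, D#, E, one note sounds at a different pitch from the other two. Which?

D#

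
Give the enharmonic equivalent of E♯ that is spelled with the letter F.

F

Plain F sits at the same pitch as E#, so on the letter F the same pitch needs a natural: F.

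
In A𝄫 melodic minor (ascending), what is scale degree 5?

Ebb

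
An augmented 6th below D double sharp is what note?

A sixth below D lands on the letter F.
An augmented sixth spans 10 semitones, so D## moves to pitch class 6. On the letter F that is F#.

F#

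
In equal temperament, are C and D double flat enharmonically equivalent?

Yes

C = pitch class 0 and Dbb = pitch class 0 — the same pitch class, so they are enharmonic equivalents.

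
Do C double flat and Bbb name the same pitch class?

No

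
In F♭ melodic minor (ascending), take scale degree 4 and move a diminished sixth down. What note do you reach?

D

Scale degree 4 of Fb melodic minor (ascending) is Bbb.
A diminished sixth (7 semitones) below Bbb lands on the letter D, giving D.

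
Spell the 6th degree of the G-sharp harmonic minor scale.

E

The G# harmonic minor scale runs G# A# B C# D# E F##.
Degree 6 is E.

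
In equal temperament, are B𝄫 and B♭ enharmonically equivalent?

Bbb is pitch class 9; Bb is pitch class 10.
The pitch classes differ (9 vs. 10), so they are not enharmonic equivalents.

No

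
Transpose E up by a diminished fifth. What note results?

Bb

A fifth above E lands on the letter B.
A diminished fifth spans 6 semitones, so E moves to pitch class 10. On the letter B that is Bb.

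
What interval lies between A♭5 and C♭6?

The letter names run A→C, a span of 2 letter steps, so the interval is some kind of third.
Ab to Cb is 3 semitones. A major third is 4, so 3 makes it minor.

minor third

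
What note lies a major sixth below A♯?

C#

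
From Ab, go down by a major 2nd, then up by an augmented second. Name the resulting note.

A

A major second down from Ab is Gb (letter G, 2 semitones down).
An augmented second up from Gb is A (letter A, 3 semitones up).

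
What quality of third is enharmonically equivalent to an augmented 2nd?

An augmented second spans 3 semitones.
A third spanning 3 semitones is minor (the major third is 4).

minor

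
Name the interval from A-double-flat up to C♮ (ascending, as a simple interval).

augmented third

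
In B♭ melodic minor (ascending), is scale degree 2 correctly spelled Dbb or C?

C

Each scale degree takes a distinct letter name. Degree 2 of a scale on B must use the letter C.
C and Dbb are enharmonically the same pitch, but only C uses the letter C, so it is the correct spelling here.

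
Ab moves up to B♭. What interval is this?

The letter names run A→B, a span of 1 letter step, so the interval is some kind of second.
Ab to Bb is 2 semitones. A major second is 2, so 2 makes it major.

major second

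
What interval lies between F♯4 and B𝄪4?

doubly augmented fourth

The letter names run F→B, a span of 3 letter steps, so the interval is some kind of fourth.
F# to B## is 7 semitones. A perfect fourth is 5, so 7 makes it doubly augmented.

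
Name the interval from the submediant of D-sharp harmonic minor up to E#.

The submediant of D# harmonic minor is B.
B up to E#: letters B→E make it a fourth; 6 semitones makes it augmented.

augmented fourth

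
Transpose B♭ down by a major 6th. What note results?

Db

A sixth below B lands on the letter D.
A major sixth spans 9 semitones, so Bb moves to pitch class 1. On the letter D that is Db.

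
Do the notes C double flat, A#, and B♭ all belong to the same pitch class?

Cbb = pitch class 10 and A# = pitch class 10 and Bb = pitch class 10 — the same pitch class, so they are enharmonic equivalents.

Yes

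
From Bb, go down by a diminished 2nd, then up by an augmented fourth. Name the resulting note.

A diminished second down from Bb is A# (letter A, 0 semitones down).
An augmented fourth up from A# is D## (letter D, 6 semitones up).

D##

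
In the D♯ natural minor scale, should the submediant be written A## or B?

Each scale degree takes a distinct letter name. Degree 6 of a scale on D must use the letter B.
B and A## are enharmonically the same pitch, but only B uses the letter B, so it is the correct spelling here.

B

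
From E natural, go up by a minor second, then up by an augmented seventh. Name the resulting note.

A minor second up from E is F (letter F, 1 semitone up).
An augmented seventh up from F is E# (letter E, 12 semitones up).

E#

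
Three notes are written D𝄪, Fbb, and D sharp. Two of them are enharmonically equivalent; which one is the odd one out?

D##

In 12-tone equal temperament, enharmonic equivalents share a pitch class. D## is pitch class 4; Fbb is pitch class 3; D# is pitch class 3.
Fbb and D# share pitch class 3, while D## is pitch class 4.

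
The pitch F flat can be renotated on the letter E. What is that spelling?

E

Fb is pitch class 4. The letter E alone is pitch class 4.
Pitch class 4 on E needs no accidental: E.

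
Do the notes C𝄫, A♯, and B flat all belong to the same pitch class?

Yes

Cbb is pitch class 10; A# is pitch class 10; Bb is pitch class 10.
All spellings map to pitch class 10, so they are enharmonically equivalent.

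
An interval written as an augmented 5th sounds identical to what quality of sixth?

minor

An augmented fifth spans 8 semitones.
A sixth spanning 8 semitones is minor (the major sixth is 9).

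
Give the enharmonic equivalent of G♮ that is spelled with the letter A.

Abb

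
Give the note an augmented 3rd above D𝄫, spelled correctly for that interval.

A third above D lands on the letter F.
An augmented third spans 5 semitones, so Dbb moves to pitch class 5. On the letter F that is F.

F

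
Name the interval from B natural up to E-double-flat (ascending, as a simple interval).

Counting letters B–C–D–E gives a fourth.
B→Ebb = 3 semitones, 2 narrower than the perfect fourth (5), so doubly diminished.

doubly diminished fourth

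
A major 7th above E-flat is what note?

D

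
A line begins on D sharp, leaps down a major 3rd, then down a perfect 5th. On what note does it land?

E

A major third down from D# is B (letter B, 4 semitones down).
A perfect fifth down from B is E (letter E, 7 semitones down).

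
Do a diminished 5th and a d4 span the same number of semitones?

A diminished fifth spans 6 semitones; a diminished fourth spans 4.
The spans differ, so they are not enharmonic equivalents.

No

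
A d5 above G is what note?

Db

A fifth above G lands on the letter D.
A diminished fifth spans 6 semitones, so G moves to pitch class 1. On the letter D that is Db.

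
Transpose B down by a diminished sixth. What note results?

D##

B down a major sixth is D, so the target letter is D.
From B, a diminished sixth is 7 semitones down: D##.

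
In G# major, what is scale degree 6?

The G# major scale runs G# A# B# C# D# E# F##.
Degree 6 is E#.

E#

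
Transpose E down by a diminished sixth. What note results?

G##

E down a major sixth is G, so the target letter is G.
From E, a diminished sixth is 7 semitones down: G##.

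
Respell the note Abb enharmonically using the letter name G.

G

Plain G sits at the same pitch as Abb, so on the letter G the same pitch needs a natural: G.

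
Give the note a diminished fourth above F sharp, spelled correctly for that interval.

Bb

A fourth above F lands on the letter B.
A diminished fourth spans 4 semitones, so F# moves to pitch class 10. On the letter B that is Bb.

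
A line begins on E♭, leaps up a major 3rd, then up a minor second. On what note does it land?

Ab

A major third up from Eb is G (letter G, 4 semitones up).
A minor second up from G is Ab (letter A, 1 semitone up).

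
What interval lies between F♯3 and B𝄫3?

doubly diminished fourth

Counting letters F–G–A–B gives a fourth.
F#→Bbb = 3 semitones, 2 narrower than the perfect fourth (5), so doubly diminished.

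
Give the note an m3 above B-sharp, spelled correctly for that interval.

D#

A third above B lands on the letter D.
A minor third spans 3 semitones, so B# moves to pitch class 3. On the letter D that is D#.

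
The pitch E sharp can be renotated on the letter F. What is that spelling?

F

Plain F sits at the same pitch as E#, so on the letter F the same pitch needs a natural: F.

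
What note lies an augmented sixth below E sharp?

G

A sixth below E lands on the letter G.
An augmented sixth spans 10 semitones, so E# moves to pitch class 7. On the letter G that is G.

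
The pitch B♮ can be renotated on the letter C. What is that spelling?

Cb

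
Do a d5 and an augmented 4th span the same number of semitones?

Yes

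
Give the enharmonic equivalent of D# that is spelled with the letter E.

Plain E sits 1 semitone above D#, so on the letter E the same pitch needs a flat: Eb.

Eb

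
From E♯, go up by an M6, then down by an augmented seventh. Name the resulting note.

A major sixth up from E# is C## (letter C, 9 semitones up).
An augmented seventh down from C## is D (letter D, 12 semitones down).

D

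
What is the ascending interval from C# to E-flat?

The letter names run C→E, a span of 2 letter steps, so the interval is some kind of third.
C# to Eb is 2 semitones. A major third is 4, so 2 makes it diminished.

diminished third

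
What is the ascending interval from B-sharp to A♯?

minor seventh

Counting letters B–C–D–E–F–G–A gives a seventh.
B#→A# = 10 semitones, 1 narrower than the major seventh (11), so minor.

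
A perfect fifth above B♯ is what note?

A fifth above B lands on the letter F.
A perfect fifth spans 7 semitones, so B# moves to pitch class 7. On the letter F that is F##.

F##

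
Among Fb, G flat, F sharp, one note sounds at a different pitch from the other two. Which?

In 12-tone equal temperament, enharmonic equivalents share a pitch class. Fb is pitch class 4; Gb is pitch class 6; F# is pitch class 6.
Gb and F# share pitch class 6, while Fb is pitch class 4.

Fb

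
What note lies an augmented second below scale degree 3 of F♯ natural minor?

Gb

Scale degree 3 of F# natural minor is A.
An augmented second (3 semitones) below A lands on the letter G, giving Gb.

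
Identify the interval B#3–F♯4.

diminished fifth

The letter names run B→F, a span of 4 letter steps, so the interval is some kind of fifth.
B# to F# is 6 semitones. A perfect fifth is 7, so 6 makes it diminished.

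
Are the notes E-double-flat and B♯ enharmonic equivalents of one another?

No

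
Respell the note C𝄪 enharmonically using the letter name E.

Ebb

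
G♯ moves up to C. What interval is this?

Counting letters G–A–B–C gives a fourth.
G#→C = 4 semitones, 1 narrower than the perfect fourth (5), so diminished.

diminished fourth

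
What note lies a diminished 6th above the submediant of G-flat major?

Cbb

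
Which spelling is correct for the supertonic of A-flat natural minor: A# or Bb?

Each scale degree takes a distinct letter name. Degree 2 of a scale on A must use the letter B.
Bb and A# are enharmonically the same pitch, but only Bb uses the letter B, so it is the correct spelling here.

Bb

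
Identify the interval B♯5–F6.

doubly diminished fifth

Counting letters B–C–D–E–F gives a fifth.
B#→F = 5 semitones, 2 narrower than the perfect fifth (7), so doubly diminished.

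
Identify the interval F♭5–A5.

augmented third

The letter names run F→A, a span of 2 letter steps, so the interval is some kind of third.
Fb to A is 5 semitones. A major third is 4, so 5 makes it augmented.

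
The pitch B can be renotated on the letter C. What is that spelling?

Plain C sits 1 semitone above B, so on the letter C the same pitch needs a flat: Cb.

Cb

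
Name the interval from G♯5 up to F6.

diminished seventh

Counting letters G–A–B–C–D–E–F gives a seventh.
G#→F = 9 semitones, 2 narrower than the major seventh (11), so diminished.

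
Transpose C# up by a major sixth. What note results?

A#

A sixth above C lands on the letter A.
A major sixth spans 9 semitones, so C# moves to pitch class 10. On the letter A that is A#.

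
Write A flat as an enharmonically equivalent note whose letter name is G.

G#

Ab is pitch class 8. The letter G alone is pitch class 7.
To reach pitch class 8 from G requires an offset of +1 semitone, i.e. sharp: G#.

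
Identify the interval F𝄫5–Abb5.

major third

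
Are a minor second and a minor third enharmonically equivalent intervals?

A minor second spans 1 semitone; a minor third spans 3.
The spans differ, so they are not enharmonic equivalents.

No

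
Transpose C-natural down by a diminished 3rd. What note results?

A#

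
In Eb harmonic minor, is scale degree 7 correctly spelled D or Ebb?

D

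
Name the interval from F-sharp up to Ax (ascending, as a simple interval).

Counting letters F–G–A gives a third.
F#→A## = 5 semitones, 1 wider than the major third (4), so augmented.

augmented third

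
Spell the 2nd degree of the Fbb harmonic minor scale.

Degree 2 takes the letter 1 step above F, which is G.
In harmonic minor, degree 2 sits 2 semitones above the tonic. Fbb + 2 semitones is pitch class 5, spelled on G as Gbb.

Gbb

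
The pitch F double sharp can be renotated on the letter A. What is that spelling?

Abb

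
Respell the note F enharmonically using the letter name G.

Plain G sits 2 semitones above F, so on the letter G the same pitch needs a double flat: Gbb.

Gbb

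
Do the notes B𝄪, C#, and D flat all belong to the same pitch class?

B## = pitch class 1 and C# = pitch class 1 and Db = pitch class 1 — the same pitch class, so they are enharmonic equivalents.

Yes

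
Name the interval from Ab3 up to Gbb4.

The letter names run A→G, a span of 6 letter steps, so the interval is some kind of seventh.
Ab to Gbb is 9 semitones. A major seventh is 11, so 9 makes it diminished.

diminished seventh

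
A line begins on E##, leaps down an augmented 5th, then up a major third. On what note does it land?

An augmented fifth down from E## is A# (letter A, 8 semitones down).
A major third up from A# is C## (letter C, 4 semitones up).

C##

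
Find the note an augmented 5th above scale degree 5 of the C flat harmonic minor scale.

D

Scale degree 5 of Cb harmonic minor is Gb.
An augmented fifth (8 semitones) above Gb lands on the letter D, giving D.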